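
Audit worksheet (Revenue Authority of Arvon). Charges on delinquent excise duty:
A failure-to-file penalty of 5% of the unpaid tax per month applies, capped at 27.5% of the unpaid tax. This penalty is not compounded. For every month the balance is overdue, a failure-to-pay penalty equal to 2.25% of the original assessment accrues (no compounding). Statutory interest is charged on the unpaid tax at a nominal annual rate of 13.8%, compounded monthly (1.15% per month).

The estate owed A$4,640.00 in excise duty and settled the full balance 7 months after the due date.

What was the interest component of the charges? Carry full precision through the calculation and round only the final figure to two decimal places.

A$386.66

Interest: A$4,640.00 × ((1 + 0.0115)^7 − 1) = A$4,640.00 × 0.0833311… = A$386.6563…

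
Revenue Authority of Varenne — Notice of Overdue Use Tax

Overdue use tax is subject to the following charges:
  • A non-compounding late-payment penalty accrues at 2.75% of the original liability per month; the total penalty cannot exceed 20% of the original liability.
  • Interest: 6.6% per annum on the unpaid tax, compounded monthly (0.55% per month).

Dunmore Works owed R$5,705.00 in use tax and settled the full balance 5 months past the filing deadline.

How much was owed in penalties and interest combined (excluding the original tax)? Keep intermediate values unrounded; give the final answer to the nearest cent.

R$943.06

Penalty: 5 × 2.75% × R$5,705.00 = R$784.44… (below the 20% cap of R$1,141.00)
Interest: R$5,705.00 × ((1 + 0.0055)^5 − 1) = R$5,705.00 × 0.0278042… = R$158.6228…
Penalties + interest = R$784.4375 + R$158.6228… = R$943.06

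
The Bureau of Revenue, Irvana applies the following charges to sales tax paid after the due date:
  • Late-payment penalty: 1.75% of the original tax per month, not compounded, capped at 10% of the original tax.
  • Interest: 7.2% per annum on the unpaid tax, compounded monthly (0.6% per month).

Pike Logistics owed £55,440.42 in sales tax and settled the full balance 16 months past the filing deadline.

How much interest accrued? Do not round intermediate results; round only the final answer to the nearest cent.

£5,568.62

Interest: £55,440.42 × ((1 + 0.006)^16 − 1) = £55,440.42 × 0.1004434… = £5,568.6217…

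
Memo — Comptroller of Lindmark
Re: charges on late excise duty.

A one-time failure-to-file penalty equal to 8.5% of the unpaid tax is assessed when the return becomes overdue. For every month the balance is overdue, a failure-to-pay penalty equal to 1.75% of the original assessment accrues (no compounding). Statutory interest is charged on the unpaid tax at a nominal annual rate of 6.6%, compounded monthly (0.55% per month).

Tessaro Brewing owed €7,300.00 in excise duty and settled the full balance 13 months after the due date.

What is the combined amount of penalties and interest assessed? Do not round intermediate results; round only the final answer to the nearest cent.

Failure-to-file penalty: 8.5% × €7,300.00 = €620.50
Failure-to-pay penalty: 13 × 1.75% × €7,300.00 = €1,660.75
Interest: €7,300.00 × ((1 + 0.0055)^13 − 1) = €7,300.00 × 0.0739077… = €539.5265…
Penalties + interest = €2,281.2500 + €539.5265… = €2,820.78

€2,820.78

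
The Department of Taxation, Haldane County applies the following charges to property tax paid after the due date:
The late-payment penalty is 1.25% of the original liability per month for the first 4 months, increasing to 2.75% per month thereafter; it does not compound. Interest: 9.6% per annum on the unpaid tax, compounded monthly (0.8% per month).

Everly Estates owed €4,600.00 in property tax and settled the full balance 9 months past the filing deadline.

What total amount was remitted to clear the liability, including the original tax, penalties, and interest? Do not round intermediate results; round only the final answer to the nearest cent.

Penalty, months 1–4: 4 × 1.25% × €4,600.00 = €230.00
Penalty, months 5–9: 5 × 2.75% × €4,600.00 = €632.50
Interest: €4,600.00 × ((1 + 0.008)^9 − 1) = €4,600.00 × 0.0743475… = €341.9986…
Total = €4,600.00 + €862.5000 + €341.9986… = €5,804.50

€5,804.50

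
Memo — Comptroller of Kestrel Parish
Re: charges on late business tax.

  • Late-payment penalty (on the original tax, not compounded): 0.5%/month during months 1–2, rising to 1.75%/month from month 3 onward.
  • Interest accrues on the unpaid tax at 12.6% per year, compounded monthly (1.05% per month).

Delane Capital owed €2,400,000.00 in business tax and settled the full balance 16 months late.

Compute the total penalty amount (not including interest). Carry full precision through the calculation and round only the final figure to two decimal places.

Penalty, months 1–2: 2 × 0.5% × €2,400,000.00 = €24,000.00
Penalty, months 3–16: 14 × 1.75% × €2,400,000.00 = €588,000.00
Total penalty = €24,000.00 + €588,000.00 = €612,000.00

€612,000.00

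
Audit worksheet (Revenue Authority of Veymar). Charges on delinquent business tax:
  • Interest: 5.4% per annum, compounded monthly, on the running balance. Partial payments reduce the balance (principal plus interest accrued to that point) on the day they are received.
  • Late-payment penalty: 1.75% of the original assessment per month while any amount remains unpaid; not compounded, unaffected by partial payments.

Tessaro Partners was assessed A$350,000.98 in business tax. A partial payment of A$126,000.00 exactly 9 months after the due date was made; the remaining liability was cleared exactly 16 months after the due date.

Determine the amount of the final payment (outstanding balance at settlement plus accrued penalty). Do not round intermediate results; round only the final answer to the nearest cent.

Monthly rate = 5.4% ÷ 12 = 0.45%
Balance at month 9: A$350,000.9800 × (1 + 0.0045)^9 = A$364,433.8677…
After A$126,000.00 payment: A$364,433.8677… − A$126,000.00 = A$238,433.8677…
Balance at month 16: A$238,433.8677… × (1 + 0.0045)^7 = A$246,046.6924…
Penalty: 16 × 1.75% × A$350,000.98 = A$98,000.27…
Final settlement = outstanding balance + penalty = A$246,046.6924… + A$98,000.27… = A$344,046.97

A$344,046.97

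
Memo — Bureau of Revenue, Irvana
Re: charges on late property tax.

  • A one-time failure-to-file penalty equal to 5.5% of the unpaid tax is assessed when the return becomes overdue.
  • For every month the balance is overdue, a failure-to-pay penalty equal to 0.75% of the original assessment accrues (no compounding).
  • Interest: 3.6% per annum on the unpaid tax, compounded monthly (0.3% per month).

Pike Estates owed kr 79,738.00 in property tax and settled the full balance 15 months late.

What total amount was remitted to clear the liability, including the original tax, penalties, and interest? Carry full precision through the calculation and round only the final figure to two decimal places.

kr 96,758.67

Failure-to-file penalty: 5.5% × kr 79,738.00 = kr 4,385.59
Failure-to-pay penalty = 0.75% × kr 79,738.00 × 15 mo = kr 8,970.53…
Interest: kr 79,738.00 × ((1 + 0.003)^15 − 1) = kr 79,738.00 × 0.0459574… = kr 3,664.5509…
Total = kr 79,738.00 + kr 13,356.1150 + kr 3,664.5509… = kr 96,758.67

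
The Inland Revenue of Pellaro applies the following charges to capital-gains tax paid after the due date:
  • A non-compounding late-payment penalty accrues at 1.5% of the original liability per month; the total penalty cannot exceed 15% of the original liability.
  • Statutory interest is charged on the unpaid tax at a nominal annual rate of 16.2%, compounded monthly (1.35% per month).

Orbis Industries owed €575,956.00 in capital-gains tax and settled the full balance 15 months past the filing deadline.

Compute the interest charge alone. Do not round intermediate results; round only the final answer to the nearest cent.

€128,324.40

Interest: €575,956.00 × ((1 + 0.0135)^15 − 1) = €575,956.00 × 0.2228024… = €128,324.4002…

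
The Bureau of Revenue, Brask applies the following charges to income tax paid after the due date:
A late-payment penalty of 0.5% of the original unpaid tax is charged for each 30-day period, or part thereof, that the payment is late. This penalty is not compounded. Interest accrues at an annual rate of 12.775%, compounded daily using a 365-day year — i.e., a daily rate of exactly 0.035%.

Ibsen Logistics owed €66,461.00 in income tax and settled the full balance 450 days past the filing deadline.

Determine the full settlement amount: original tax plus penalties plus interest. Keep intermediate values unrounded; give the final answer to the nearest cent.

€82,780.40

Penalty periods: ⌈450/30⌉ = 15; penalty = 15 × 0.5% × €66,461.00 = €4,984.58…
Interest: €66,461.00 × ((1 + 0.00035)^450 − 1) = €66,461.00 × 0.17054850… = €11,334.8240…
Total = €66,461.00 + €4,984.5750 + €11,334.8240… = €82,780.40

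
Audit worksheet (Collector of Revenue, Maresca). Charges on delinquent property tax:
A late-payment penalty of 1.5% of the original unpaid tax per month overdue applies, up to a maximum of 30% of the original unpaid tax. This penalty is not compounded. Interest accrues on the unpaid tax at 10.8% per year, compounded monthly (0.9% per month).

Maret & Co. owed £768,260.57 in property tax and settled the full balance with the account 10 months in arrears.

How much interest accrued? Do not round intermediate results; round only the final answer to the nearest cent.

£72,012.04

Interest: £768,260.57 × ((1 + 0.009)^10 − 1) = £768,260.57 × 0.0937339… = £72,012.0385…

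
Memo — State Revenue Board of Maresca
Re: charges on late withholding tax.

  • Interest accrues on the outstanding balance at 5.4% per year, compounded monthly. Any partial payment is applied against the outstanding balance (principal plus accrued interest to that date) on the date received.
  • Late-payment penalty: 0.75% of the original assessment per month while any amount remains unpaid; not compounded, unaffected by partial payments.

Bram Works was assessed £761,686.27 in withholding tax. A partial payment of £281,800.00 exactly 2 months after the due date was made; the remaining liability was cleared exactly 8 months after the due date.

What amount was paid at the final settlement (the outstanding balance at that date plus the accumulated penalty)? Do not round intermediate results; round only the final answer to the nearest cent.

£545,749.22

Monthly rate = 5.4% ÷ 12 = 0.45%
Balance at month 2: £761,686.2700 × (1 + 0.0045)^2 = £768,556.8706…
After £281,800.00 payment: £768,556.8706… − £281,800.00 = £486,756.8706…
Balance at month 8: £486,756.8706… × (1 + 0.0045)^6 = £500,048.0486…
Penalty: 8 × 0.75% × £761,686.27 = £45,701.18…
Final settlement = outstanding balance + penalty = £500,048.0486… + £45,701.18… = £545,749.22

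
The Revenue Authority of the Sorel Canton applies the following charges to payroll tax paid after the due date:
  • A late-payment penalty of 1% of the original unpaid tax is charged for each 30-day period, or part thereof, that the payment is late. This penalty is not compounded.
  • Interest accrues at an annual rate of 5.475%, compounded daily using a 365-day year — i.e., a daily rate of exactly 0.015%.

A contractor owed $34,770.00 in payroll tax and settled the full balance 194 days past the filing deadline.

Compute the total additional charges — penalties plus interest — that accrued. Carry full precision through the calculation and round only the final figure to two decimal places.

$3,460.49

Penalty periods: ⌈194/30⌉ = 7; penalty = 7 × 1% × $34,770.00 = $2,433.90
Interest: $34,770.00 × ((1 + 0.00015)^194 − 1) = $34,770.00 × 0.02952530… = $1,026.5945…
Penalties + interest = $2,433.9000 + $1,026.5945… = $3,460.49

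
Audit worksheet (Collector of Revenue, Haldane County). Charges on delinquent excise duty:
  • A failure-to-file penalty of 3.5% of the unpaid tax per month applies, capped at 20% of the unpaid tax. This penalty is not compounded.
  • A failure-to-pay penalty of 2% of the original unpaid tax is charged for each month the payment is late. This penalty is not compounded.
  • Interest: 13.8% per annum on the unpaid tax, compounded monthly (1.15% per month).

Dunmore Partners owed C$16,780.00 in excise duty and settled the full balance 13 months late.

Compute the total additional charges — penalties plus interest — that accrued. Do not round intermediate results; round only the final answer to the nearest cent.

C$10,408.02

Failure-to-file: 13 × 3.5% × C$16,780.00 = C$7,634.90, capped at 20% × C$16,780.00 = C$3,356.00
Failure-to-pay penalty = 2% × C$16,780.00 × 13 mo = C$4,362.80
Interest: C$16,780.00 × ((1 + 0.0115)^13 − 1) = C$16,780.00 × 0.1602632… = C$2,689.2171…
Penalties + interest = C$7,718.8000 + C$2,689.2171… = C$10,408.02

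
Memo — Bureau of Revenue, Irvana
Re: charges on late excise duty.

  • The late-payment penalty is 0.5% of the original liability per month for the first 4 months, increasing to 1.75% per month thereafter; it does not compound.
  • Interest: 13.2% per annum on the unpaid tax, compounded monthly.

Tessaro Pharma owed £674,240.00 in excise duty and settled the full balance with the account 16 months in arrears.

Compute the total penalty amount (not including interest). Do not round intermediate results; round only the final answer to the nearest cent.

Penalty, months 1–4: 4 × 0.5% × £674,240.00 = £13,484.80
Penalty, months 5–16: 12 × 1.75% × £674,240.00 = £141,590.40
Total penalty = £13,484.80 + £141,590.40 = £155,075.20

£155,075.20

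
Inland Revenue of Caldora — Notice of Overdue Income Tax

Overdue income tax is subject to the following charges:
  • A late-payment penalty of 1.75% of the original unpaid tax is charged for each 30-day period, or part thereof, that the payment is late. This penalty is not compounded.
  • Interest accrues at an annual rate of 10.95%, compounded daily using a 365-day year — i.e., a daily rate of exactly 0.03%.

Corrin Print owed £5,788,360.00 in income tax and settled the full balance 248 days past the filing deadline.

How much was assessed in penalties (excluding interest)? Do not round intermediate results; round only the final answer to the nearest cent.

£911,666.70

Penalty periods: ⌈248/30⌉ = 9; penalty = 9 × 1.75% × £5,788,360.00 = £911,666.70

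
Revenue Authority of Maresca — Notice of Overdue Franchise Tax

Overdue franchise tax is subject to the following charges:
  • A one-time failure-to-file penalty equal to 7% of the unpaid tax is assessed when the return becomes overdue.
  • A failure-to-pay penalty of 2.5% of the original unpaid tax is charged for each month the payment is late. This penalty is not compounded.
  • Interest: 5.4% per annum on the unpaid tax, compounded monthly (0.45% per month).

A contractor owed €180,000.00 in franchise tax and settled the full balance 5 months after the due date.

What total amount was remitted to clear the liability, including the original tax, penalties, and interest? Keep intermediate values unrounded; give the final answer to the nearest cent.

€219,186.61

Failure-to-file penalty: 7% × €180,000.00 = €12,600.00
Failure-to-pay penalty: 5 × 2.5% × €180,000.00 = €22,500.00
Interest: €180,000.00 × ((1 + 0.0045)^5 − 1) = €180,000.00 × 0.0227034… = €4,086.6144…
Total = €180,000.00 + €35,100.0000 + €4,086.6144… = €219,186.61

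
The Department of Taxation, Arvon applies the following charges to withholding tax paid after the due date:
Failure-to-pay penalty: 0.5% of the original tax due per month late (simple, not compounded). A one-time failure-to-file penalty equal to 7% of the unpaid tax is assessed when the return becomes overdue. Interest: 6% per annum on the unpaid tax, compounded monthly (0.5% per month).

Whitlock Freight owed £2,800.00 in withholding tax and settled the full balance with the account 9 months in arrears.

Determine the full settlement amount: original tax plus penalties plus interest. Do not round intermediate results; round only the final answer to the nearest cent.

£3,250.55

Failure-to-file penalty: 7% × £2,800.00 = £196.00
Failure-to-pay penalty: 9 × 0.5% × £2,800.00 = £126.00
Interest: £2,800.00 × ((1 + 0.005)^9 − 1) = £2,800.00 × 0.0459106… = £128.5496…
Total = £2,800.00 + £322.0000 + £128.5496… = £3,250.55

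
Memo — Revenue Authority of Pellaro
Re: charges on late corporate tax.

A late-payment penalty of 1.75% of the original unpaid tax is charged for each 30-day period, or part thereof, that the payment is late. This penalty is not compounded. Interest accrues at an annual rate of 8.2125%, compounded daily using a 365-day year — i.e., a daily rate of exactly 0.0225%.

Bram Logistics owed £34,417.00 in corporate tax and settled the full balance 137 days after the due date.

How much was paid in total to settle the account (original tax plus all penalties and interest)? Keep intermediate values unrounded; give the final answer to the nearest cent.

£38,505.79

Penalty periods: ⌈137/30⌉ = 5; penalty = 5 × 1.75% × £34,417.00 = £3,011.49…
Interest: £34,417.00 × ((1 + 0.000225)^137 − 1) = £34,417.00 × 0.03130143… = £1,077.3015…
Total = £34,417.00 + £3,011.4875 + £1,077.3015… = £38,505.79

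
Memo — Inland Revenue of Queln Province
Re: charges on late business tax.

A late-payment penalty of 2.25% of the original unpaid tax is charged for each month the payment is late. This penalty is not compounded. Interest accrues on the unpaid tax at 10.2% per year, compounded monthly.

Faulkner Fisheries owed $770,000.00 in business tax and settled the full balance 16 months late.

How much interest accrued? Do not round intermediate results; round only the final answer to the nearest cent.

Interest (10.2%/yr ÷ 12 = 0.85%/month): $770,000.00 × ((1 + 0.0085)^16 − 1) = $111,668.1777…

$111,668.18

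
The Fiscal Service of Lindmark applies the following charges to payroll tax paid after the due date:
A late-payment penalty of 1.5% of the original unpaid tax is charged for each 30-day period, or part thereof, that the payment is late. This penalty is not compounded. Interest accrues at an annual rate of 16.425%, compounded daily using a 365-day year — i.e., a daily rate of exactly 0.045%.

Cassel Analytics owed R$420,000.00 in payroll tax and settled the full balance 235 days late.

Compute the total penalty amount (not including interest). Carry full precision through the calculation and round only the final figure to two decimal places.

Penalty periods: ⌈235/30⌉ = 8; penalty = 8 × 1.5% × R$420,000.00 = R$50,400.00

R$50,400.00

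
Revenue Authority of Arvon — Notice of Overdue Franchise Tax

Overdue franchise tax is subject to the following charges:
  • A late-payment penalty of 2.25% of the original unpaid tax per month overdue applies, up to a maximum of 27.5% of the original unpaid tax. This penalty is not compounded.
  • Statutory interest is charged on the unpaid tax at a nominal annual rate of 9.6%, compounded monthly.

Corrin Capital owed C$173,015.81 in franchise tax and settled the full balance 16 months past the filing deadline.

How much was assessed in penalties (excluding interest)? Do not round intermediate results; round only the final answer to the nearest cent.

C$47,579.35

Penalty (uncapped): 16 × 2.25% × C$173,015.81 = C$62,285.69…; cap = 27.5% × C$173,015.81 = C$47,579.35… → penalty = C$47,579.35…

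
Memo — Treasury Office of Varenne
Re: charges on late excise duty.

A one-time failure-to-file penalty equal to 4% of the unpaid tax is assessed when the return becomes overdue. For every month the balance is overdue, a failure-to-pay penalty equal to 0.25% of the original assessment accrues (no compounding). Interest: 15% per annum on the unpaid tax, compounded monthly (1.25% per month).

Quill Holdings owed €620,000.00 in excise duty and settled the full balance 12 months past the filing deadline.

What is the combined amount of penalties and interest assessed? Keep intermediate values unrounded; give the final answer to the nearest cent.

€143,067.80

Failure-to-file penalty: 4% × €620,000.00 = €24,800.00
Failure-to-pay penalty = 0.25% × €620,000.00 × 12 mo = €18,600.00
Interest: €620,000.00 × ((1 + 0.0125)^12 − 1) = €620,000.00 × 0.1607545… = €99,667.8010…
Penalties + interest = €43,400.0000 + €99,667.8010… = €143,067.80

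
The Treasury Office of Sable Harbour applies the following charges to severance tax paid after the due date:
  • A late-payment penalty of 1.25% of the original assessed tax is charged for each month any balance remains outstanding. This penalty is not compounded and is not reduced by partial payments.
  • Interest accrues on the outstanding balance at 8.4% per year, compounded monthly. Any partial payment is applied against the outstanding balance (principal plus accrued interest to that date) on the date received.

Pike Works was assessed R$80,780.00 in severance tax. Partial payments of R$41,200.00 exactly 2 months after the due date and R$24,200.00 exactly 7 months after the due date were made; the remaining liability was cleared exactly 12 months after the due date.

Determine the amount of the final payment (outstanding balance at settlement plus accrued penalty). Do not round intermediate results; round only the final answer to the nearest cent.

Monthly rate = 8.4% ÷ 12 = 0.7%
Balance at month 2: R$80,780.0000 × (1 + 0.007)^2 = R$81,914.8782…
After R$41,200.00 payment: R$81,914.8782… − R$41,200.00 = R$40,714.8782…
Balance at month 7: R$40,714.8782… × (1 + 0.007)^5 = R$42,159.9894…
After R$24,200.00 payment: R$42,159.9894… − R$24,200.00 = R$17,959.9894…
Balance at month 12: R$17,959.9894… × (1 + 0.007)^5 = R$18,597.4512…
Penalty: 12 × 1.25% × R$80,780.00 = R$12,117.00
Final settlement = outstanding balance + penalty = R$18,597.4512… + R$12,117.00 = R$30,714.45

R$30,714.45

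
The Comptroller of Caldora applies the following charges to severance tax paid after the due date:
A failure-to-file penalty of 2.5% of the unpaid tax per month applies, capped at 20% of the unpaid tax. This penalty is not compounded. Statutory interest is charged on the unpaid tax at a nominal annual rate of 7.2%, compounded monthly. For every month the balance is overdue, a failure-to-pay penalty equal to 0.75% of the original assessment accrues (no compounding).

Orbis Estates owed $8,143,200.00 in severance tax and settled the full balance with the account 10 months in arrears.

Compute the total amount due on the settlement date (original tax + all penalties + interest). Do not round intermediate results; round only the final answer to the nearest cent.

$10,884,577.29

Failure-to-file: 10 × 2.5% × $8,143,200.00 = $2,035,800.00, capped at 20% × $8,143,200.00 = $1,628,640.00
Failure-to-pay penalty = 0.75% × $8,143,200.00 × 10 mo = $610,740.00
Interest (7.2%/yr ÷ 12 = 0.6%/month): $8,143,200.00 × ((1 + 0.006)^10 − 1) = $501,997.2880…
Total = $8,143,200.00 + $2,239,380.0000 + $501,997.2880… = $10,884,577.29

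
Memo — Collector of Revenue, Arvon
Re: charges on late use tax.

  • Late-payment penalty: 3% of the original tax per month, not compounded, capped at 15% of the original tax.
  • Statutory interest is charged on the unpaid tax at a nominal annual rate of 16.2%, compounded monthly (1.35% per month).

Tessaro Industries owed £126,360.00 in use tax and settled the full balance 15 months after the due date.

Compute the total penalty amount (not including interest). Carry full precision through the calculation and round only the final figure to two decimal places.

Penalty (uncapped): 15 × 3% × £126,360.00 = £56,862.00; cap = 15% × £126,360.00 = £18,954.00 → penalty = £18,954.00

£18,954.00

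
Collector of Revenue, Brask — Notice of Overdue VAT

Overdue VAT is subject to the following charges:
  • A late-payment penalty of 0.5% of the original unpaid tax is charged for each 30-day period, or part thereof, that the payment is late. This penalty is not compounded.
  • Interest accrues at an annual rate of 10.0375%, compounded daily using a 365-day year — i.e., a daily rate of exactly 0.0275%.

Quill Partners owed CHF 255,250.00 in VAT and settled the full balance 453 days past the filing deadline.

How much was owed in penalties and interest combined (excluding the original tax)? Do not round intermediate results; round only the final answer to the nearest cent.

CHF 54,278.29

Penalty periods: ⌈453/30⌉ = 16; penalty = 16 × 0.5% × CHF 255,250.00 = CHF 20,420.00
Interest: CHF 255,250.00 × ((1 + 0.000275)^453 − 1) = CHF 255,250.00 × 0.13264757… = CHF 33,858.2921…
Penalties + interest = CHF 20,420.0000 + CHF 33,858.2921… = CHF 54,278.29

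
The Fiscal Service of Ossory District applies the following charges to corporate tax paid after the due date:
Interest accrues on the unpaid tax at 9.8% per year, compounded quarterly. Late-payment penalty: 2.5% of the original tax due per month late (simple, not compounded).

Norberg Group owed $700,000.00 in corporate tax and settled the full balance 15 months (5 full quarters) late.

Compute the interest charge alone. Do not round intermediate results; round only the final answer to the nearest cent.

Interest (9.8%/yr ÷ 4 = 2.45%/quarter): $700,000.00 × ((1 + 0.0245)^5 − 1) = $90,055.9601…

$90,055.96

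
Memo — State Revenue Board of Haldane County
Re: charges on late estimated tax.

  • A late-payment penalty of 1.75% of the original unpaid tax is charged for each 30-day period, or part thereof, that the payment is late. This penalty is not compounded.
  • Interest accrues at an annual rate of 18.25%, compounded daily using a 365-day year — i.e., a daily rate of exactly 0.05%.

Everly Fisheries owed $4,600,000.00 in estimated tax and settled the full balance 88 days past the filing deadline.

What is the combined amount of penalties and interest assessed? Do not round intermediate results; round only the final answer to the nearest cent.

Penalty periods: ⌈88/30⌉ = 3; penalty = 3 × 1.75% × $4,600,000.00 = $241,500.00
Interest: $4,600,000.00 × ((1 + 0.0005)^88 − 1) = $4,600,000.00 × 0.04497086… = $206,865.9743…
Penalties + interest = $241,500.0000 + $206,865.9743… = $448,365.97

$448,365.97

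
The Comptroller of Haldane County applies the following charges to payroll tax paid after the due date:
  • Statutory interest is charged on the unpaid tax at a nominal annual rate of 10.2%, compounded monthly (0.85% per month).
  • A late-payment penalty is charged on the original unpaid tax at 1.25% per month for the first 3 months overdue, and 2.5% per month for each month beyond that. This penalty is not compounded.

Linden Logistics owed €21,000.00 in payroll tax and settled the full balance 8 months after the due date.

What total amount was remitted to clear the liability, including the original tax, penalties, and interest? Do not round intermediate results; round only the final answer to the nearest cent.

Penalty, months 1–3: 3 × 1.25% × €21,000.00 = €787.50
Penalty, months 4–8: 5 × 2.5% × €21,000.00 = €2,625.00
Interest: €21,000.00 × ((1 + 0.0085)^8 − 1) = €21,000.00 × 0.0700578… = €1,471.2129…
Total = €21,000.00 + €3,412.5000 + €1,471.2129… = €25,883.71

€25,883.71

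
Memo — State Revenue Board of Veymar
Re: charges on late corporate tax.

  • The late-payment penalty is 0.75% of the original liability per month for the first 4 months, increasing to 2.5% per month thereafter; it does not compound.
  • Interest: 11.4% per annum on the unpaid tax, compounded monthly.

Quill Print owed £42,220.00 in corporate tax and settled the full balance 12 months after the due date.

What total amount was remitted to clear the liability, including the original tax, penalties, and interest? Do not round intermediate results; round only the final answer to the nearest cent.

Penalty, months 1–4: 4 × 0.75% × £42,220.00 = £1,266.60
Penalty, months 5–12: 8 × 2.5% × £42,220.00 = £8,444.00
Interest (11.4%/yr ÷ 12 = 0.95%/month): £42,220.00 × ((1 + 0.0095)^12 − 1) = £5,072.6999…
Total = £42,220.00 + £9,710.6000 + £5,072.6999… = £57,003.30

£57,003.30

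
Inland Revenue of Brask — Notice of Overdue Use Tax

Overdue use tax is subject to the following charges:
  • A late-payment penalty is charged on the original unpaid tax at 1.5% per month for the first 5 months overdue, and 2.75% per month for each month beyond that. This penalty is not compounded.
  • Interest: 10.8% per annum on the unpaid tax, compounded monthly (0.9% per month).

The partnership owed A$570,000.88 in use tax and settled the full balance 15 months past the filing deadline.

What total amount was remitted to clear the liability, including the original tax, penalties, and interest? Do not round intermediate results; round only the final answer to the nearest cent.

Penalty, months 1–5: 5 × 1.5% × A$570,000.88 = A$42,750.07…
Penalty, months 6–15: 10 × 2.75% × A$570,000.88 = A$156,750.24…
Interest: A$570,000.88 × ((1 + 0.009)^15 − 1) = A$570,000.88 × 0.1438458… = A$81,992.2501…
Total = A$570,000.88 + A$199,500.3080 + A$81,992.2501… = A$851,493.44

A$851,493.44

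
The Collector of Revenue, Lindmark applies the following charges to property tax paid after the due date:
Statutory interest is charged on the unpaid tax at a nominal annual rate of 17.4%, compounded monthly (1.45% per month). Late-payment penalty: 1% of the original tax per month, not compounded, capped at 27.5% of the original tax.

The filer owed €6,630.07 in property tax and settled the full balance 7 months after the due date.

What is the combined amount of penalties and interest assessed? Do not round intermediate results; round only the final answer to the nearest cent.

Penalty: 7 × 1% × €6,630.07 = €464.10… (below the 27.5% cap of €1,823.27…)
Interest: €6,630.07 × ((1 + 0.0145)^7 − 1) = €6,630.07 × 0.1060235… = €702.9433…
Penalties + interest = €464.1049 + €702.9433… = €1,167.05

€1,167.05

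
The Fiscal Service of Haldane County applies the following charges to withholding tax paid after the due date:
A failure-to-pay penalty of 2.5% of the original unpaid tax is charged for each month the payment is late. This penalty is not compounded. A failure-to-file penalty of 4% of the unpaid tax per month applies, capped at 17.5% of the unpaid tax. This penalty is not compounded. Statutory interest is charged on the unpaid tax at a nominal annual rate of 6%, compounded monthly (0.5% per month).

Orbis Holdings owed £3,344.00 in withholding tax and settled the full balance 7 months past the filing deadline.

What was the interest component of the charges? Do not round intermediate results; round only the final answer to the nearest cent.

£118.81

Interest: £3,344.00 × ((1 + 0.005)^7 − 1) = £3,344.00 × 0.0355294… = £118.8103…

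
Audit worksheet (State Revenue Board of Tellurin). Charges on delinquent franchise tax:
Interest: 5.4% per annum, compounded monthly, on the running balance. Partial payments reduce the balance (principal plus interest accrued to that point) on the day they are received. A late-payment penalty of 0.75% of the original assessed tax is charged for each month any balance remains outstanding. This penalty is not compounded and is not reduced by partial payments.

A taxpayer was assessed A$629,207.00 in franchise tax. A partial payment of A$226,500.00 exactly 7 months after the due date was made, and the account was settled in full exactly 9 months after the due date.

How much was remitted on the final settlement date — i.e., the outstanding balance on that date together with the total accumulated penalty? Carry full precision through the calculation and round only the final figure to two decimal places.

A$469,081.81

Monthly rate = 5.4% ÷ 12 = 0.45%
Balance at month 7: A$629,207.0000 × (1 + 0.0045)^7 = A$649,296.6066…
After A$226,500.00 payment: A$649,296.6066… − A$226,500.00 = A$422,796.6066…
Balance at month 9: A$422,796.6066… × (1 + 0.0045)^2 = A$426,610.3377…
Penalty: 9 × 0.75% × A$629,207.00 = A$42,471.47…
Final settlement = outstanding balance + penalty = A$426,610.3377… + A$42,471.47… = A$469,081.81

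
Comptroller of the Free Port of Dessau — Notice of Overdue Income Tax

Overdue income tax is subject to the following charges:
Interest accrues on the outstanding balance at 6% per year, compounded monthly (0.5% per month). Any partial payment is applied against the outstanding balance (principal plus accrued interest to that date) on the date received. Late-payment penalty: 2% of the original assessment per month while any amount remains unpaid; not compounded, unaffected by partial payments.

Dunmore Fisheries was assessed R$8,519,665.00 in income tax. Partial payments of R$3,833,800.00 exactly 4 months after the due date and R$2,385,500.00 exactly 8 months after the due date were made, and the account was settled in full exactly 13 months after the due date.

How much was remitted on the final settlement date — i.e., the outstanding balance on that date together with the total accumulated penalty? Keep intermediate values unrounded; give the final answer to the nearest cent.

R$4,849,929.05

Balance at month 4: R$8,519,665.0000 × (1 + 0.005)^4 = R$8,691,340.5149…
After R$3,833,800.00 payment: R$8,691,340.5149… − R$3,833,800.00 = R$4,857,540.5149…
Balance at month 8: R$4,857,540.5149… × (1 + 0.005)^4 = R$4,955,422.3881…
After R$2,385,500.00 payment: R$4,955,422.3881… − R$2,385,500.00 = R$2,569,922.3881…
Balance at month 13: R$2,569,922.3881… × (1 + 0.005)^5 = R$2,634,816.1488…
Penalty: 13 × 2% × R$8,519,665.00 = R$2,215,112.90
Final settlement = outstanding balance + penalty = R$2,634,816.1488… + R$2,215,112.90 = R$4,849,929.05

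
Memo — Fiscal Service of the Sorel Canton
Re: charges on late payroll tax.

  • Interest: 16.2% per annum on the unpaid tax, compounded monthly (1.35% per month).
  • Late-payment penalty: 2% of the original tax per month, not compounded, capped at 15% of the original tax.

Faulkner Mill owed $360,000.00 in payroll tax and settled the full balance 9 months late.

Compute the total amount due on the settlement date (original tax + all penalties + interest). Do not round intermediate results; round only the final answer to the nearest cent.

Penalty (uncapped): 9 × 2% × $360,000.00 = $64,800.00; cap = 15% × $360,000.00 = $54,000.00 → penalty = $54,000.00
Interest: $360,000.00 × ((1 + 0.0135)^9 − 1) = $360,000.00 × 0.1282719… = $46,177.8889…
Total = $360,000.00 + $54,000.0000 + $46,177.8889… = $460,177.89

$460,177.89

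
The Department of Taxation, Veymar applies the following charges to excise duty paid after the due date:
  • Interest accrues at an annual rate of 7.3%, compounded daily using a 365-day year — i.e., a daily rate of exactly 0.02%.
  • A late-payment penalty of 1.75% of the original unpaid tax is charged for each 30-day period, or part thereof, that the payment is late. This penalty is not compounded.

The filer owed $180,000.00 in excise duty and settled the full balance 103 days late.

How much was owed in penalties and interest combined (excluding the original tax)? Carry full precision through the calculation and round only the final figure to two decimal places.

Penalty periods: ⌈103/30⌉ = 4; penalty = 4 × 1.75% × $180,000.00 = $12,600.00
Interest: $180,000.00 × ((1 + 0.0002)^103 − 1) = $180,000.00 × 0.02081154… = $3,746.0775…
Penalties + interest = $12,600.0000 + $3,746.0775… = $16,346.08

$16,346.08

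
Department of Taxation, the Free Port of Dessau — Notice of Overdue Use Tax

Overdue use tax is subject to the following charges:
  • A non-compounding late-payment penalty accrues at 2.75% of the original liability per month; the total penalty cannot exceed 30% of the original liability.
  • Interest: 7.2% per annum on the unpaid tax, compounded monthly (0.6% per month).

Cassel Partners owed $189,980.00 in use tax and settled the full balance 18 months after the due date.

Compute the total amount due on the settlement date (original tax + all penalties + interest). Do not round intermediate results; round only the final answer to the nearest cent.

$268,572.50

Penalty (uncapped): 18 × 2.75% × $189,980.00 = $94,040.10; cap = 30% × $189,980.00 = $56,994.00 → penalty = $56,994.00
Interest: $189,980.00 × ((1 + 0.006)^18 − 1) = $189,980.00 × 0.1136883… = $21,598.5012…
Total = $189,980.00 + $56,994.0000 + $21,598.5012… = $268,572.50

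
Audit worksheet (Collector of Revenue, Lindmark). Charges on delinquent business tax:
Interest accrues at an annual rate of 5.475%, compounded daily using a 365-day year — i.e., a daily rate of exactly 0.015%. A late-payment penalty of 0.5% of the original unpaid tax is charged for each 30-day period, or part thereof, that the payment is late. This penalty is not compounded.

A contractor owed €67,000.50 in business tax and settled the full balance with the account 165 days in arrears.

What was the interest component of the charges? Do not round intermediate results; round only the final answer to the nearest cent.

€1,678.83

Interest: €67,000.50 × ((1 + 0.00015)^165 − 1) = €67,000.50 × 0.02505692… = €1,678.8262…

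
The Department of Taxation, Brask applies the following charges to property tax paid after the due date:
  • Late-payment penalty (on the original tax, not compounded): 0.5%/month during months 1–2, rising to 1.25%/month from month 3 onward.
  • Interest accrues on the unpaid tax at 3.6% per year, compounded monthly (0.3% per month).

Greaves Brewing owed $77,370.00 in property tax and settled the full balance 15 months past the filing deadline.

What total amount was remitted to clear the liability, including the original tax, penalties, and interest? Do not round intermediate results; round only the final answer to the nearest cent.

$94,272.05

Penalty, months 1–2: 2 × 0.5% × $77,370.00 = $773.70
Penalty, months 3–15: 13 × 1.25% × $77,370.00 = $12,572.63…
Interest: $77,370.00 × ((1 + 0.003)^15 − 1) = $77,370.00 × 0.0459574… = $3,555.7238…
Total = $77,370.00 + $13,346.3250 + $3,555.7238… = $94,272.05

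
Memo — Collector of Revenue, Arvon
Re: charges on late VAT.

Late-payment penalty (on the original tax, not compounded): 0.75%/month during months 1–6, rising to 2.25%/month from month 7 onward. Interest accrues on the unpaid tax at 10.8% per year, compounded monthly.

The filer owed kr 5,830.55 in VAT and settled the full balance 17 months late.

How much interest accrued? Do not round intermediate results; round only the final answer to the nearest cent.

Interest (10.8%/yr ÷ 12 = 0.9%/month): kr 5,830.55 × ((1 + 0.009)^17 − 1) = kr 959.2870…

kr 959.29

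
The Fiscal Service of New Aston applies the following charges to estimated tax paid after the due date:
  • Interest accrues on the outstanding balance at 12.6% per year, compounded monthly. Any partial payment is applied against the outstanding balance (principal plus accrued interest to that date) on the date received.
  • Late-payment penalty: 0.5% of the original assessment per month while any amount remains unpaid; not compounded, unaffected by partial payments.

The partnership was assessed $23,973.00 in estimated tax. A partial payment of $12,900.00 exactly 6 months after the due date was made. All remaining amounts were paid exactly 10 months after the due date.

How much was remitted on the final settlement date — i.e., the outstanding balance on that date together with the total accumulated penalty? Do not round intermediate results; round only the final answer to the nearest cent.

$14,360.75

Monthly rate = 12.6% ÷ 12 = 1.05%
Balance at month 6: $23,973.0000 × (1 + 0.0105)^6 = $25,523.5038…
After $12,900.00 payment: $25,523.5038… − $12,900.00 = $12,623.5038…
Balance at month 10: $12,623.5038… × (1 + 0.0105)^4 = $13,162.1000…
Penalty: 10 × 0.5% × $23,973.00 = $1,198.65
Final settlement = outstanding balance + penalty = $13,162.1000… + $1,198.65 = $14,360.75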